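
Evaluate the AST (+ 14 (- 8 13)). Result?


Evaluate inner: (- 8 13) = -5
Evaluate root: (+ 14 -5) = 9
Result: 9


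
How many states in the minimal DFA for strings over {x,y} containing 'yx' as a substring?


KMP-style automaton: 2 progress states + 1 absorbing accept = 3
Minimal DFA: 3 states


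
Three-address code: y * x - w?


Break into single-operator statements:
t1 = y * x
t2 = t1 - w


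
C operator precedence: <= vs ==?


'<=' is relational (level 7); '==' is equality (level 6)
Higher level binds tighter
'<=' has higher precedence than '=='


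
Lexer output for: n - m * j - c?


Scan left to right, longest-match per lexeme
Tokens: ID(n), OP(-), ID(m), OP(*), ID(j), OP(-), ID(c)


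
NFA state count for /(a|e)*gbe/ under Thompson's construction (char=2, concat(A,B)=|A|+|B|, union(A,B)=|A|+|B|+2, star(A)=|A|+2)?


Syntax tree has 5 char leaf(s), 1 union(s), 1 star(s)
chars contribute 5×2 = 10; each union adds +2; each star adds +2
Total: 10 + 2 + 2 = 14 states


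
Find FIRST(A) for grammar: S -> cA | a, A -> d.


Per alternative of A: FIRST(d) = {d}
FIRST(A) = {d}


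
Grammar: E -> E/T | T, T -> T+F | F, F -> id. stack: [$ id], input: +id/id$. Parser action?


'id' on top is the handle for F -> id
Action: reduce (F -> id)


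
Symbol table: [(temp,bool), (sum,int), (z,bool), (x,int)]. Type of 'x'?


Lookup 'x' → type int


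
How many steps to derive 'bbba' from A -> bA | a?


Derivation: A => bA => bbA => bbbA => bbba
Steps: 4


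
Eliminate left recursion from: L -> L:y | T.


Left-recursive alternatives: L:y; non-recursive: T
Introduce L': L -> TL', L' -> :yL' | ε


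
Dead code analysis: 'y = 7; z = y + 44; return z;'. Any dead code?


y is read by z's definition; z is returned
No dead code


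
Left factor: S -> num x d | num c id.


Common prefix: 'num'
Factored: S -> num S', S' -> x d | c id


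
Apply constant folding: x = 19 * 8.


19 * 8 = 152 at compile time
Optimized: x = 152


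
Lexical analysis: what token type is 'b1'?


Pattern: letter/underscore followed by alphanumerics, not a keyword
Type: IDENTIFIER


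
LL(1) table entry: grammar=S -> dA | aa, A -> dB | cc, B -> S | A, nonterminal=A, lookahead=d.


For [A, d]: 'd' ∈ FIRST(dB)
Entry: A -> dB


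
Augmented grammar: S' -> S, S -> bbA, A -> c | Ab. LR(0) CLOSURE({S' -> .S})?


Start: S' -> .S
For each item with dot before a nonterminal B, add B -> .γ for every B-production
Closure: [S' -> .S, S -> .bbA]


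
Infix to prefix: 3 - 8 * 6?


'*' binds tighter: tree is (- 3 (* 8 6))
Prefix: - 3 * 8 6


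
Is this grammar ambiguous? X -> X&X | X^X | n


'n&n^n' has two parse trees (no precedence encoded between & and ^)
Ambiguous


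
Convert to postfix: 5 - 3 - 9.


Left to right (same or higher precedence on left)
Postfix: 5 3 - 9 -


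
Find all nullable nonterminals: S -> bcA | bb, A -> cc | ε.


A nonterminal is nullable iff some alternative derives ε (directly, or every symbol in it is nullable)
Nullable: {A}


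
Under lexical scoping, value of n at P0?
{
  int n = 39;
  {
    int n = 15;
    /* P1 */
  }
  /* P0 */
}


n declared in the same block as P0
n = 39


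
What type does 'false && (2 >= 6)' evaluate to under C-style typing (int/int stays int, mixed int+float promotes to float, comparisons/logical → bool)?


Operand types: bool && bool
Rule: logical operators take bool operands and yield bool
Result type: bool


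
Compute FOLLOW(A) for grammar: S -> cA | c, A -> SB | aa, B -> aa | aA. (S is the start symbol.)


$ ∈ FOLLOW(S). For each A -> αBβ: add FIRST(β)\{ε} to FOLLOW(B); if β nullable, add FOLLOW(A).
FOLLOW(A) = {$, a}


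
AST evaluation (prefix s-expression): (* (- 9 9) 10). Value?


Evaluate inner: (- 9 9) = 0
Evaluate root: (* 0 10) = 0
Result: 0


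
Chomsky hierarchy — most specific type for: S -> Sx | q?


Left-linear: every RHS is a terminal or one nonterminal followed by a terminal
Classification: Type 3 (Regular)


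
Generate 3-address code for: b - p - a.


Break into single-operator statements:
t1 = b - p
t2 = t1 - a


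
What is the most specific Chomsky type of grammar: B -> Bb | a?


Left-linear: every RHS is a terminal or one nonterminal followed by a terminal
Classification: Type 3 (Regular)


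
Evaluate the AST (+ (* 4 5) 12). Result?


Evaluate inner: (* 4 5) = 20
Evaluate root: (+ 20 12) = 32
Result: 32


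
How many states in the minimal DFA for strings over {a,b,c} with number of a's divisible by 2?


Track (count of a) mod 2: states 0..1, accept at 0
Minimal DFA: 2 states


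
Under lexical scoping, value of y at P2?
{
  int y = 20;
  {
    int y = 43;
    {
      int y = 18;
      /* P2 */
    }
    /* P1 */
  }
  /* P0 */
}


y declared in the same block as P2
y = 18


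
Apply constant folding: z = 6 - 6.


6 - 6 = 0 at compile time
Optimized: z = 0


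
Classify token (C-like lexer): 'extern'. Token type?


Pattern: reserved word
Type: KEYWORD


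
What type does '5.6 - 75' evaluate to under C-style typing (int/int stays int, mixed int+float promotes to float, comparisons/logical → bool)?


Operand types: float - int
Rule: mixed int/float promotes to float; int/int stays int
Result type: float


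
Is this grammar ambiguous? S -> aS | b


right-linear, alternatives start with distinct terminals 'a' vs 'b': unique leftmost derivation
Unambiguous


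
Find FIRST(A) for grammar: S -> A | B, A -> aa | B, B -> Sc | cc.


Per alternative of A: FIRST(aa) = {a}; FIRST(B) = {a, c}
FIRST(A) = {a, c}


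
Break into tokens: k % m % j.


Scan left to right, longest-match per lexeme
Tokens: ID(k), OP(%), ID(m), OP(%), ID(j)


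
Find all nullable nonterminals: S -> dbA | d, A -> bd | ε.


A nonterminal is nullable iff some alternative derives ε (directly, or every symbol in it is nullable)
Nullable: {A}


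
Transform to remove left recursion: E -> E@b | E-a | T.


Left-recursive alternatives: E@b, E-a; non-recursive: T
Introduce E': E -> TE', E' -> @bE' | -aE' | ε


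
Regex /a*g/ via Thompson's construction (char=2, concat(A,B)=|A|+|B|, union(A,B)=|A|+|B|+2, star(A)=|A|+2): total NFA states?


Syntax tree has 2 char leaf(s), 0 union(s), 1 star(s)
chars contribute 2×2 = 4; each union adds +2; each star adds +2
Total: 4 + 0 + 2 = 6 states


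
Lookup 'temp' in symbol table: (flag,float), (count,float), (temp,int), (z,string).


Lookup 'temp' → type int


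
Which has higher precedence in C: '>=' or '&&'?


'>=' is relational (level 7); '&&' is logical AND (level 2)
Higher level binds tighter
'>=' has higher precedence than '&&'


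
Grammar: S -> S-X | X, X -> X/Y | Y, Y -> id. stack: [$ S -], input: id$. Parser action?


no handle ('S-' is not any RHS); shift 'id'
Action: shift


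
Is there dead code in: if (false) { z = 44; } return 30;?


condition is constant false, so the whole block is unreachable
Dead: 'if (false) { z = 44; }'


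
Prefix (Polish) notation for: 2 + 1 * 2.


'*' binds tighter: tree is (+ 2 (* 1 2))
Prefix: + 2 * 1 2


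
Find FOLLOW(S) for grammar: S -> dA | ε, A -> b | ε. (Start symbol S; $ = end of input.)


$ ∈ FOLLOW(S). For each A -> αBβ: add FIRST(β)\{ε} to FOLLOW(B); if β nullable, add FOLLOW(A).
FOLLOW(S) = {$}


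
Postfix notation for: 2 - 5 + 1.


Left to right (same or higher precedence on left)
Postfix: 2 5 - 1 +


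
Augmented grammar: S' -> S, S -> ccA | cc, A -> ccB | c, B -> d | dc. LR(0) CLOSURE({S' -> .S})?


Start: S' -> .S
For each item with dot before a nonterminal B, add B -> .γ for every B-production
Closure: [S' -> .S, S -> .ccA, S -> .cc]


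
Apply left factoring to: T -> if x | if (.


Common prefix: 'if'
Factored: T -> if T', T' -> x | (


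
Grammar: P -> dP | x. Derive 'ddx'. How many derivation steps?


Derivation: P => dP => ddP => ddx
Steps: 3


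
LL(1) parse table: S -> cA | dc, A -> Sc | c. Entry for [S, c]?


For [S, c]: 'c' ∈ FIRST(cA)
Entry: S -> cA


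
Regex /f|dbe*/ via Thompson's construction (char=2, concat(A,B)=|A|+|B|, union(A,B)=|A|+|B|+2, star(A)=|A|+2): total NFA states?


Syntax tree has 4 char leaf(s), 1 union(s), 1 star(s)
chars contribute 4×2 = 8; each union adds +2; each star adds +2
Total: 8 + 2 + 2 = 12 states


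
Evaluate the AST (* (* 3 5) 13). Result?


Evaluate inner: (* 3 5) = 15
Evaluate root: (* 15 13) = 195
Result: 195


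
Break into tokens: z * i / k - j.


Scan left to right, longest-match per lexeme
Tokens: ID(z), OP(*), ID(i), OP(/), ID(k), OP(-), ID(j)


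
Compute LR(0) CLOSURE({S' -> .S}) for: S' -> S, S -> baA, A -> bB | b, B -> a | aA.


Start: S' -> .S
For each item with dot before a nonterminal B, add B -> .γ for every B-production
Closure: [S' -> .S, S -> .baA]


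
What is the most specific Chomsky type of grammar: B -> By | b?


Left-linear: every RHS is a terminal or one nonterminal followed by a terminal
Classification: Type 3 (Regular)


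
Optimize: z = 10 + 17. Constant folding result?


10 + 17 = 27 at compile time
Optimized: z = 27


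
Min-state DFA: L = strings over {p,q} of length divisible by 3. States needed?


Track length mod 3: states 0..2, accept at 0
Minimal DFA: 3 states


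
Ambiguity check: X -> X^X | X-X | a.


'a^a-a' has two parse trees (no precedence encoded between ^ and -)
Ambiguous


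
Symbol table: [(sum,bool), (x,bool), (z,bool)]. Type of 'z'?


Lookup 'z' → type bool


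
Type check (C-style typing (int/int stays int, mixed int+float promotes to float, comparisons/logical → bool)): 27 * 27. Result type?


Operand types: int * int
Rule: mixed int/float promotes to float; int/int stays int
Result type: int


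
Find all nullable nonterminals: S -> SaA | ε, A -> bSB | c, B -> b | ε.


A nonterminal is nullable iff some alternative derives ε (directly, or every symbol in it is nullable)
Nullable: {B, S}


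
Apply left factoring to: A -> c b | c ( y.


Common prefix: 'c'
Factored: A -> c A', A' -> b | ( y


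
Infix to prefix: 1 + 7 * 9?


'*' binds tighter: tree is (+ 1 (* 7 9))
Prefix: + 1 * 7 9


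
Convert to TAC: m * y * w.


Break into single-operator statements:
t1 = m * y
t2 = t1 * w


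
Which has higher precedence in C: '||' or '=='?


'==' is equality (level 6); '||' is logical OR (level 1)
Higher level binds tighter
'==' has higher precedence than '||'


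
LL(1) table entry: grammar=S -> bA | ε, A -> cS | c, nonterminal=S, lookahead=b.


For [S, b]: 'b' ∈ FIRST(bA)
Entry: S -> bA


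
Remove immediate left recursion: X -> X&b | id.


Left-recursive alternatives: X&b; non-recursive: id
Introduce X': X -> idX', X' -> &bX' | ε


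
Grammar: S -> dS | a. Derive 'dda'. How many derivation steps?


Derivation: S => dS => ddS => dda
Steps: 3


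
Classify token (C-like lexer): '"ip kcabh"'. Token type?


Pattern: double-quoted sequence
Type: STRING_LITERAL


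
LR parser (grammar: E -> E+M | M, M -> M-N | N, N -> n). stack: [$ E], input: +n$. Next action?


shift '+' to continue E -> E+M
Action: shift


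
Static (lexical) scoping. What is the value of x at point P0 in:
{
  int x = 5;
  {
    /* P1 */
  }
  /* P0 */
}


x declared in the same block as P0
x = 5


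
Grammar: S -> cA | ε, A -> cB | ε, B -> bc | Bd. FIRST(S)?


Per alternative of S: FIRST(cA) = {c}; FIRST(ε) = {ε}
FIRST(S) = {c, ε}


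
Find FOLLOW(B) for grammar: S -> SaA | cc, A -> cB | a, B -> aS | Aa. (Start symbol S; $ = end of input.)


$ ∈ FOLLOW(S). For each A -> αBβ: add FIRST(β)\{ε} to FOLLOW(B); if β nullable, add FOLLOW(A).
FOLLOW(B) = {$, a}


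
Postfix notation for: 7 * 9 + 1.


Left to right (same or higher precedence on left)
Postfix: 7 9 * 1 +


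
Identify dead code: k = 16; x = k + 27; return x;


k is read by x's definition; x is returned
No dead code


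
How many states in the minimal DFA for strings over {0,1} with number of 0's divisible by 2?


Track (count of 0) mod 2: states 0..1, accept at 0
Minimal DFA: 2 states


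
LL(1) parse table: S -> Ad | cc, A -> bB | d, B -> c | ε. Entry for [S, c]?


For [S, c]: 'c' ∈ FIRST(cc)
Entry: S -> cc


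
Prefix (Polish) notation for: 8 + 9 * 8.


'*' binds tighter: tree is (+ 8 (* 9 8))
Prefix: + 8 * 9 8


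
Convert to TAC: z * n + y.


Break into single-operator statements:
t1 = z * n
t2 = t1 + y


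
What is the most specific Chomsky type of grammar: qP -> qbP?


LHS has context (more than one symbol) and |LHS| ≤ |RHS|
Classification: Type 1 (Context-Sensitive)


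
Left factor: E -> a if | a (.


Common prefix: 'a'
Factored: E -> a E', E' -> if | (


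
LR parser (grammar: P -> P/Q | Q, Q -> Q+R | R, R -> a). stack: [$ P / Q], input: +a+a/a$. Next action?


'+' can extend Q; shift to build Q -> Q+R
Action: shift


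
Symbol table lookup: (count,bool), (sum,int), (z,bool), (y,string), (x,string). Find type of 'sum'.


Lookup 'sum' → type int


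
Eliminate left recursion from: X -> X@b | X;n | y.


Left-recursive alternatives: X@b, X;n; non-recursive: y
Introduce X': X -> yX', X' -> @bX' | ;nX' | ε


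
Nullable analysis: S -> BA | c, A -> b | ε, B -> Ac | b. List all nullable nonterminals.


A nonterminal is nullable iff some alternative derives ε (directly, or every symbol in it is nullable)
Nullable: {A}


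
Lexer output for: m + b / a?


Scan left to right, longest-match per lexeme
Tokens: ID(m), OP(+), ID(b), OP(/), ID(a)


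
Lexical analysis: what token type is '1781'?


Pattern: digits only
Type: INTEGER_LITERAL


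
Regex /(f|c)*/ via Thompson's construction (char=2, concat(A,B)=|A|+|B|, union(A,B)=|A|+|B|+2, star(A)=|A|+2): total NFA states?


Syntax tree has 2 char leaf(s), 1 union(s), 1 star(s)
chars contribute 2×2 = 4; each union adds +2; each star adds +2
Total: 4 + 2 + 2 = 8 states


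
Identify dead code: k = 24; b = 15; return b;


k is assigned but never read
Dead: 'k = 24'


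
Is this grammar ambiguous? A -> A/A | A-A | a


'a/a-a' has two parse trees (no precedence encoded between / and -)
Ambiguous


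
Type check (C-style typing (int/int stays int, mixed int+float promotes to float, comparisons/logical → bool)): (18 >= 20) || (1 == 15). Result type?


Operand types: bool || bool
Rule: logical operators take bool operands and yield bool
Result type: bool


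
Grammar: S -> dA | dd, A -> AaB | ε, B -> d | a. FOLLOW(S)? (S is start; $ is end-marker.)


$ ∈ FOLLOW(S). For each A -> αBβ: add FIRST(β)\{ε} to FOLLOW(B); if β nullable, add FOLLOW(A).
FOLLOW(S) = {$}


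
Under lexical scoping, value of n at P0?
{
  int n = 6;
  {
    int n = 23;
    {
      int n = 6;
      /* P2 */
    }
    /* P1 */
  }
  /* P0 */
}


n declared in the same block as P0
n = 6


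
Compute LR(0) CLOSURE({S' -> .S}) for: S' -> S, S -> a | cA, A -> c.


Start: S' -> .S
For each item with dot before a nonterminal B, add B -> .γ for every B-production
Closure: [S' -> .S, S -> .a, S -> .cA]


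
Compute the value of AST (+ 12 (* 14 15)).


Evaluate inner: (* 14 15) = 210
Evaluate root: (+ 12 210) = 222
Result: 222


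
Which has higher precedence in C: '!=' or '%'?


'%' is multiplicative (level 10); '!=' is equality (level 6)
Higher level binds tighter
'%' has higher precedence than '!='


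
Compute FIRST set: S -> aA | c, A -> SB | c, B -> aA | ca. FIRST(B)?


Per alternative of B: FIRST(aA) = {a}; FIRST(ca) = {c}
FIRST(B) = {a, c}


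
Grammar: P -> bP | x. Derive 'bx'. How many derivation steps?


Derivation: P => bP => bx
Steps: 2


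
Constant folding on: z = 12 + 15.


12 + 15 = 27 at compile time
Optimized: z = 27


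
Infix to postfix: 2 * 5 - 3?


Left to right (same or higher precedence on left)
Postfix: 2 5 * 3 -


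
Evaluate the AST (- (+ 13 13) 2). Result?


Evaluate inner: (+ 13 13) = 26
Evaluate root: (- 26 2) = 24
Result: 24


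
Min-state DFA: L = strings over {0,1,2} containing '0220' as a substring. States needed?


KMP-style automaton: 4 progress states + 1 absorbing accept = 5
Minimal DFA: 5 states


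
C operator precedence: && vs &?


'&' is bitwise AND (level 5); '&&' is logical AND (level 2)
Higher level binds tighter
'&' has higher precedence than '&&'


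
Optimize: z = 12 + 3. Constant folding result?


12 + 3 = 15 at compile time
Optimized: z = 15


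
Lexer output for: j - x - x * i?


Scan left to right, longest-match per lexeme
Tokens: ID(j), OP(-), ID(x), OP(-), ID(x), OP(*), ID(i)


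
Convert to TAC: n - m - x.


Break into single-operator statements:
t1 = n - m
t2 = t1 - x


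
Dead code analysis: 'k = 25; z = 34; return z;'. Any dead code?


k is assigned but never read
Dead: 'k = 25'


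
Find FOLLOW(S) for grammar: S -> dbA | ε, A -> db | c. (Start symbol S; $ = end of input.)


$ ∈ FOLLOW(S). For each A -> αBβ: add FIRST(β)\{ε} to FOLLOW(B); if β nullable, add FOLLOW(A).
FOLLOW(S) = {$}


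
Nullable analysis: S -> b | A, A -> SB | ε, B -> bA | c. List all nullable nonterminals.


A nonterminal is nullable iff some alternative derives ε (directly, or every symbol in it is nullable)
Nullable: {A, S}


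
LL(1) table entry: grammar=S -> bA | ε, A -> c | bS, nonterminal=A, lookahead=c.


For [A, c]: 'c' ∈ FIRST(c)
Entry: A -> c


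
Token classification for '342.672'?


Pattern: digits with a decimal point
Type: FLOAT_LITERAL


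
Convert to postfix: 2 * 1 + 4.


Left to right (same or higher precedence on left)
Postfix: 2 1 * 4 +


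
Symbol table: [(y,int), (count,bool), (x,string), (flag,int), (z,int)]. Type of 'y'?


Lookup 'y' → type int


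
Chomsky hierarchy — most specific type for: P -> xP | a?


Right-linear: every RHS is a terminal or a terminal followed by one nonterminal
Classification: Type 3 (Regular)


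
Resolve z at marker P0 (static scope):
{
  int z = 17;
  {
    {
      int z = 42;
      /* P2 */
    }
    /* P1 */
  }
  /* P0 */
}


z declared in the same block as P0
z = 17


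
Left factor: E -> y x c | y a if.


Common prefix: 'y'
Factored: E -> y E', E' -> x c | a if


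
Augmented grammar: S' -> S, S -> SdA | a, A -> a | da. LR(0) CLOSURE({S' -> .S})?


Start: S' -> .S
For each item with dot before a nonterminal B, add B -> .γ for every B-production
Closure: [S' -> .S, S -> .SdA, S -> .a]


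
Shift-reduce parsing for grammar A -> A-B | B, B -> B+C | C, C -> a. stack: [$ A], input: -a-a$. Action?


shift '-' to continue A -> A-B
Action: shift


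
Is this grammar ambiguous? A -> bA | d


right-linear, alternatives start with distinct terminals 'b' vs 'd': unique leftmost derivation
Unambiguous


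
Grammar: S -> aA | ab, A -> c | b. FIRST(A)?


Per alternative of A: FIRST(c) = {c}; FIRST(b) = {b}
FIRST(A) = {b, c}


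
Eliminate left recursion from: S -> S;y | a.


Left-recursive alternatives: S;y; non-recursive: a
Introduce S': S -> aS', S' -> ;yS' | ε


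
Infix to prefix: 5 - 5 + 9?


left-to-right (same/higher precedence on left): tree is (+ (- 5 5) 9)
Prefix: + - 5 5 9


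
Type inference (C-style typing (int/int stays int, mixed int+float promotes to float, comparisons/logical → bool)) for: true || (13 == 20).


Operand types: bool || bool
Rule: logical operators take bool operands and yield bool
Result type: bool


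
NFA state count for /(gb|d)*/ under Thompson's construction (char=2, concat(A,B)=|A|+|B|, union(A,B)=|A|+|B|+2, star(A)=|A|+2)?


Syntax tree has 3 char leaf(s), 1 union(s), 1 star(s)
chars contribute 3×2 = 6; each union adds +2; each star adds +2
Total: 6 + 2 + 2 = 10 states


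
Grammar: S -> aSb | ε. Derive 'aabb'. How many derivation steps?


Derivation: S => aSb => aaSbb => aabb
Steps: 3


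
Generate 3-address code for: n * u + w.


Break into single-operator statements:
t1 = n * u
t2 = t1 + w


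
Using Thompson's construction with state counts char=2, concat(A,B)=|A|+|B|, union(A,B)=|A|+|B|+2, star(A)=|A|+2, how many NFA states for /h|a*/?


Syntax tree has 2 char leaf(s), 1 union(s), 1 star(s)
chars contribute 2×2 = 4; each union adds +2; each star adds +2
Total: 4 + 2 + 2 = 8 states


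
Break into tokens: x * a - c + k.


Scan left to right, longest-match per lexeme
Tokens: ID(x), OP(*), ID(a), OP(-), ID(c), OP(+), ID(k)


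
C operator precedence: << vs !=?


'<<' is shift (level 8); '!=' is equality (level 6)
Higher level binds tighter
'<<' has higher precedence than '!='


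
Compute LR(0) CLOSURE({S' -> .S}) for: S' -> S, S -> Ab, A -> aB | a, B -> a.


Start: S' -> .S
For each item with dot before a nonterminal B, add B -> .γ for every B-production
Closure: [S' -> .S, S -> .Ab, A -> .aB, A -> .a]


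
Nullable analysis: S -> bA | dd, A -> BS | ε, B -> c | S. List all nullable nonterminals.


A nonterminal is nullable iff some alternative derives ε (directly, or every symbol in it is nullable)
Nullable: {A}


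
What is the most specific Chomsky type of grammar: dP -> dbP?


LHS has context (more than one symbol) and |LHS| ≤ |RHS|
Classification: Type 1 (Context-Sensitive)


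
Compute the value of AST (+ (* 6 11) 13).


Evaluate inner: (* 6 11) = 66
Evaluate root: (+ 66 13) = 79
Result: 79


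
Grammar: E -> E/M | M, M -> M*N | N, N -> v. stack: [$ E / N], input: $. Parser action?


'N' (not preceded by M*) is the handle for M -> N
Action: reduce (M -> N)


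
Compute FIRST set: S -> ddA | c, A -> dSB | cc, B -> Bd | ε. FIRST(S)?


Per alternative of S: FIRST(ddA) = {d}; FIRST(c) = {c}
FIRST(S) = {c, d}


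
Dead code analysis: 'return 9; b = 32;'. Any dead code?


statement follows a return and is unreachable
Dead: 'b = 32'


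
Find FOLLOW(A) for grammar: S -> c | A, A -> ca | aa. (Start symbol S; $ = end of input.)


$ ∈ FOLLOW(S). For each A -> αBβ: add FIRST(β)\{ε} to FOLLOW(B); if β nullable, add FOLLOW(A).
FOLLOW(A) = {$}


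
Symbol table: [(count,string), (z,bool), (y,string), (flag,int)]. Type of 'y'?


Lookup 'y' → type string


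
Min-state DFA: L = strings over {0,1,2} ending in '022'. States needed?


Track the longest suffix of input matching a prefix of '022': 4 classes (prefixes of length 0..3)
Minimal DFA: 4 states


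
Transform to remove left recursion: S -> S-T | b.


Left-recursive alternatives: S-T; non-recursive: b
Introduce S': S -> bS', S' -> -TS' | ε


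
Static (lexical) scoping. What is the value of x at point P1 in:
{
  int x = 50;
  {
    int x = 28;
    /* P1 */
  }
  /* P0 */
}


x declared in the same block as P1
x = 28


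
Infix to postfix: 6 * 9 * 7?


Left to right (same or higher precedence on left)
Postfix: 6 9 * 7 *


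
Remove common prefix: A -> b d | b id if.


Common prefix: 'b'
Factored: A -> b A', A' -> d | id if


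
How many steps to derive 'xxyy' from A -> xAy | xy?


Derivation: A => xAy => xxyy
Steps: 2


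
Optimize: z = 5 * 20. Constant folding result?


5 * 20 = 100 at compile time
Optimized: z = 100


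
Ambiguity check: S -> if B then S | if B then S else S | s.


dangling else: 'if B then if B then s else s' parses two ways
Ambiguous


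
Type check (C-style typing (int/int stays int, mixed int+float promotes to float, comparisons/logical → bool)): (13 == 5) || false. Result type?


Operand types: bool || bool
Rule: logical operators take bool operands and yield bool
Result type: bool


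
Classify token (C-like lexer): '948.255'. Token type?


Pattern: digits with a decimal point
Type: FLOAT_LITERAL


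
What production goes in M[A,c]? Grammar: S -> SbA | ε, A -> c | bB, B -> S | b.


For [A, c]: 'c' ∈ FIRST(c)
Entry: A -> c


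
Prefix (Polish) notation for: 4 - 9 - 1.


left-to-right (same/higher precedence on left): tree is (- (- 4 9) 1)
Prefix: - - 4 9 1


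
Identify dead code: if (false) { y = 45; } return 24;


condition is constant false, so the whole block is unreachable
Dead: 'if (false) { y = 45; }'


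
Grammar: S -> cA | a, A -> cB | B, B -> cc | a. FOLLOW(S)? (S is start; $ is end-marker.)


$ ∈ FOLLOW(S). For each A -> αBβ: add FIRST(β)\{ε} to FOLLOW(B); if β nullable, add FOLLOW(A).
FOLLOW(S) = {$}


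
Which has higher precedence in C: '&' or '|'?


'&' is bitwise AND (level 5); '|' is bitwise OR (level 3)
Higher level binds tighter
'&' has higher precedence than '|'


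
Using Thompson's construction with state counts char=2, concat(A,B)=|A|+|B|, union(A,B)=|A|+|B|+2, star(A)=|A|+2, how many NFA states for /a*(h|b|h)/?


Syntax tree has 4 char leaf(s), 2 union(s), 1 star(s)
chars contribute 4×2 = 8; each union adds +2; each star adds +2
Total: 8 + 4 + 2 = 14 states


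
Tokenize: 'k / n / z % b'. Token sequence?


Scan left to right, longest-match per lexeme
Tokens: ID(k), OP(/), ID(n), OP(/), ID(z), OP(%), ID(b)


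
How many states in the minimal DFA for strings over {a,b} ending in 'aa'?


Track the longest suffix of input matching a prefix of 'aa': 3 classes (prefixes of length 0..2)
Minimal DFA: 3 states


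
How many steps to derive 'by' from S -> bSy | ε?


Derivation: S => bSy => by
Steps: 2


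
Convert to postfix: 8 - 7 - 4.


Left to right (same or higher precedence on left)
Postfix: 8 7 - 4 -


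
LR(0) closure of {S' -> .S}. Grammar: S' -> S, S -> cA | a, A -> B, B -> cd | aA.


Start: S' -> .S
For each item with dot before a nonterminal B, add B -> .γ for every B-production
Closure: [S' -> .S, S -> .cA, S -> .a]


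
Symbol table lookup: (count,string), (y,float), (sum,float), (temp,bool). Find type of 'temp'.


Lookup 'temp' → type bool


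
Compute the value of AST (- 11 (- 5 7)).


Evaluate inner: (- 5 7) = -2
Evaluate root: (- 11 -2) = 13
Result: 13


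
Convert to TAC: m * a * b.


Break into single-operator statements:
t1 = m * a
t2 = t1 * b


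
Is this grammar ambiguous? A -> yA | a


right-linear, alternatives start with distinct terminals 'y' vs 'a': unique leftmost derivation
Unambiguous


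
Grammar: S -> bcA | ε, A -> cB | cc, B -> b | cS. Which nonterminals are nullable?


A nonterminal is nullable iff some alternative derives ε (directly, or every symbol in it is nullable)
Nullable: {S}


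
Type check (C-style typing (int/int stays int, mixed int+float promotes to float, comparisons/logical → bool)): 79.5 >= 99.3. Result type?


Operand types: float >= float
Rule: comparison yields bool
Result type: bool


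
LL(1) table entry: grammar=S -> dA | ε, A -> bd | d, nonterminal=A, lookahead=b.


For [A, b]: 'b' ∈ FIRST(bd)
Entry: A -> bd


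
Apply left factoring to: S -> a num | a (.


Common prefix: 'a'
Factored: S -> a S', S' -> num | (


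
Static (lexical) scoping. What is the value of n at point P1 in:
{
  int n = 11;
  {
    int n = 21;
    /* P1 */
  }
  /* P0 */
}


n declared in the same block as P1
n = 21


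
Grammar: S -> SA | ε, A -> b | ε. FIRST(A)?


Per alternative of A: FIRST(b) = {b}; FIRST(ε) = {ε}
FIRST(A) = {b, ε}


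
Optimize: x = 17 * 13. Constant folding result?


17 * 13 = 221 at compile time
Optimized: x = 221


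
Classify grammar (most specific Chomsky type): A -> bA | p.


Right-linear: every RHS is a terminal or a terminal followed by one nonterminal
Classification: Type 3 (Regular)


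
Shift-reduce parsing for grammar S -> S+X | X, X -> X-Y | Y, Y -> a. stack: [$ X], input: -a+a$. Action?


shift '-' to continue X -> X-Y
Action: shift


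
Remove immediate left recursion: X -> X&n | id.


Left-recursive alternatives: X&n; non-recursive: id
Introduce X': X -> idX', X' -> &nX' | ε


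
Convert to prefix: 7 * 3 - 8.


left-to-right (same/higher precedence on left): tree is (- (* 7 3) 8)
Prefix: - * 7 3 8


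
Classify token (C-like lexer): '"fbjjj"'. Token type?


Pattern: double-quoted sequence
Type: STRING_LITERAL


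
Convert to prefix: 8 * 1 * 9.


left-to-right (same/higher precedence on left): tree is (* (* 8 1) 9)
Prefix: * * 8 1 9


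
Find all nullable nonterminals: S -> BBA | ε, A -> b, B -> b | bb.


A nonterminal is nullable iff some alternative derives ε (directly, or every symbol in it is nullable)
Nullable: {S}


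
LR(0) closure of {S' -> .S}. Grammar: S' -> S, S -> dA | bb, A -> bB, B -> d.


Start: S' -> .S
For each item with dot before a nonterminal B, add B -> .γ for every B-production
Closure: [S' -> .S, S -> .dA, S -> .bb]


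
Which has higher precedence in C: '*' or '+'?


'*' is multiplicative (level 10); '+' is additive (level 9)
Higher level binds tighter
'*' has higher precedence than '+'


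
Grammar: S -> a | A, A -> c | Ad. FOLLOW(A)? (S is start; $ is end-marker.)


$ ∈ FOLLOW(S). For each A -> αBβ: add FIRST(β)\{ε} to FOLLOW(B); if β nullable, add FOLLOW(A).
FOLLOW(A) = {$, d}


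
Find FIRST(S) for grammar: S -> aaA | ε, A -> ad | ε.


Per alternative of S: FIRST(aaA) = {a}; FIRST(ε) = {ε}
FIRST(S) = {a, ε}


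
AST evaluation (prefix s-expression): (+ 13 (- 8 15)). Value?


Evaluate inner: (- 8 15) = -7
Evaluate root: (+ 13 -7) = 6
Result: 6


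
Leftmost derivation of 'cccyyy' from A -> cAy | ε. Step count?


Derivation: A => cAy => ccAyy => cccAyyy => cccyyy
Steps: 4


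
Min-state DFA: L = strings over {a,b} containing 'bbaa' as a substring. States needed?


KMP-style automaton: 4 progress states + 1 absorbing accept = 5
Minimal DFA: 5 states


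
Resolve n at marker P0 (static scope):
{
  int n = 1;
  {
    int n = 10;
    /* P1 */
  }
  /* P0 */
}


n declared in the same block as P0
n = 1


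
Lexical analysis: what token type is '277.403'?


Pattern: digits with a decimal point
Type: FLOAT_LITERAL


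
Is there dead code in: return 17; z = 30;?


statement follows a return and is unreachable
Dead: 'z = 30'


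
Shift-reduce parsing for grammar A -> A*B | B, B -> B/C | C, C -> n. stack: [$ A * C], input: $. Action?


'C' (not preceded by B/) is the handle for B -> C
Action: reduce (B -> C)


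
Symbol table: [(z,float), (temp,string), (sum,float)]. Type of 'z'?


Lookup 'z' → type float


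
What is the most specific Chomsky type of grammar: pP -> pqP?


LHS has context (more than one symbol) and |LHS| ≤ |RHS|
Classification: Type 1 (Context-Sensitive)


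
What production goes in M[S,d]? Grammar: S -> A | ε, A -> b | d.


For [S, d]: 'd' ∈ FIRST(A)
Entry: S -> A


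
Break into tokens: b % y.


Scan left to right, longest-match per lexeme
Tokens: ID(b), OP(%), ID(y)


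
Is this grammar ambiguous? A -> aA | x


right-linear, alternatives start with distinct terminals 'a' vs 'x': unique leftmost derivation
Unambiguous


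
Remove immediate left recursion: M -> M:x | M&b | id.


Left-recursive alternatives: M:x, M&b; non-recursive: id
Introduce M': M -> idM', M' -> :xM' | &bM' | ε


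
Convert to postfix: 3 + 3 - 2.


Left to right (same or higher precedence on left)
Postfix: 3 3 + 2 -


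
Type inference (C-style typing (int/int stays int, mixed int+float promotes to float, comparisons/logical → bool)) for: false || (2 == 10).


Operand types: bool || bool
Rule: logical operators take bool operands and yield bool
Result type: bool


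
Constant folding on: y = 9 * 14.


9 * 14 = 126 at compile time
Optimized: y = 126


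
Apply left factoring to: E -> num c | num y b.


Common prefix: 'num'
Factored: E -> num E', E' -> c | y b


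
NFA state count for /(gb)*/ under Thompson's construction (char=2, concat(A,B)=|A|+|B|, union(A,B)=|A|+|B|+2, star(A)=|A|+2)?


Syntax tree has 2 char leaf(s), 0 union(s), 1 star(s)
chars contribute 2×2 = 4; each union adds +2; each star adds +2
Total: 4 + 0 + 2 = 6 states


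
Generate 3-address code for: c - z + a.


Break into single-operator statements:
t1 = c - z
t2 = t1 + a


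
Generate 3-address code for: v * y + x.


Break into single-operator statements:
t1 = v * y
t2 = t1 + x


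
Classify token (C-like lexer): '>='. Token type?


Pattern: operator symbol
Type: OPERATOR


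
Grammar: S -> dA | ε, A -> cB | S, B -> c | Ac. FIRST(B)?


Per alternative of B: FIRST(c) = {c}; FIRST(Ac) = {c, d}
FIRST(B) = {c, d}


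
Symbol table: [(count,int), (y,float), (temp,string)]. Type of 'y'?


Lookup 'y' → type float


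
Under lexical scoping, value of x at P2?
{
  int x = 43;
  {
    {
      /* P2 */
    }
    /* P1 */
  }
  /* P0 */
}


P2's block does not declare x; resolves to the enclosing declaration at depth 0
x = 43


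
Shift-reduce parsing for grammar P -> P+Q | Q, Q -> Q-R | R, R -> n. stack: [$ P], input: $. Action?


start symbol P on stack, input exhausted
Action: accept


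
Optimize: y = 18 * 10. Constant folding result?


18 * 10 = 180 at compile time
Optimized: y = 180


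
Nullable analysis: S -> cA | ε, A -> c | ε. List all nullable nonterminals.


A nonterminal is nullable iff some alternative derives ε (directly, or every symbol in it is nullable)
Nullable: {A, S}


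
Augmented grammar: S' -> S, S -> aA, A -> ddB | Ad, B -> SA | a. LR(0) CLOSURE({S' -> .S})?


Start: S' -> .S
For each item with dot before a nonterminal B, add B -> .γ for every B-production
Closure: [S' -> .S, S -> .aA]


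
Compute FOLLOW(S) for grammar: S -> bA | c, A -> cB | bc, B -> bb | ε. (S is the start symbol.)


$ ∈ FOLLOW(S). For each A -> αBβ: add FIRST(β)\{ε} to FOLLOW(B); if β nullable, add FOLLOW(A).
FOLLOW(S) = {$}


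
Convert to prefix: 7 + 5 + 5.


left-to-right (same/higher precedence on left): tree is (+ (+ 7 5) 5)
Prefix: + + 7 5 5


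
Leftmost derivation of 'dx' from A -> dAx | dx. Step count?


Derivation: A => dx
Steps: 1


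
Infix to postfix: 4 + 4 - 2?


Left to right (same or higher precedence on left)
Postfix: 4 4 + 2 -


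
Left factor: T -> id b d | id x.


Common prefix: 'id'
Factored: T -> id T', T' -> b d | x


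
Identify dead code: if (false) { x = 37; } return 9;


condition is constant false, so the whole block is unreachable
Dead: 'if (false) { x = 37; }'


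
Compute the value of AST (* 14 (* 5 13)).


Evaluate inner: (* 5 13) = 65
Evaluate root: (* 14 65) = 910
Result: 910


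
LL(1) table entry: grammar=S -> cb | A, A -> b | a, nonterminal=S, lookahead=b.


For [S, b]: 'b' ∈ FIRST(A)
Entry: S -> A


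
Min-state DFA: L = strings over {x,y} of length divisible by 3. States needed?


Track length mod 3: states 0..2, accept at 0
Minimal DFA: 3 states


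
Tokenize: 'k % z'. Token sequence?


Scan left to right, longest-match per lexeme
Tokens: ID(k), OP(%), ID(z)


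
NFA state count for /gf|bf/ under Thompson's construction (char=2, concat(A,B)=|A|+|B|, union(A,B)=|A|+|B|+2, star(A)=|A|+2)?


Syntax tree has 4 char leaf(s), 1 union(s), 0 star(s)
chars contribute 4×2 = 8; each union adds +2; each star adds +2
Total: 8 + 2 + 0 = 10 states


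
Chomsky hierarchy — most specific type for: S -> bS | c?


Right-linear: every RHS is a terminal or a terminal followed by one nonterminal
Classification: Type 3 (Regular)


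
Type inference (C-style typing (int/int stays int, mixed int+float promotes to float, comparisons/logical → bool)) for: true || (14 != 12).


Operand types: bool || bool
Rule: logical operators take bool operands and yield bool
Result type: bool


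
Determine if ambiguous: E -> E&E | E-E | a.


'a&a-a' has two parse trees (no precedence encoded between & and -)
Ambiguous


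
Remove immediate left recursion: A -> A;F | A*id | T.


Left-recursive alternatives: A;F, A*id; non-recursive: T
Introduce A': A -> TA', A' -> ;FA' | *idA' | ε


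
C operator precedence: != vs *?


'*' is multiplicative (level 10); '!=' is equality (level 6)
Higher level binds tighter
'*' has higher precedence than '!='


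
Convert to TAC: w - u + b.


Break into single-operator statements:
t1 = w - u
t2 = t1 + b


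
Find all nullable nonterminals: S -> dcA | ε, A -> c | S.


A nonterminal is nullable iff some alternative derives ε (directly, or every symbol in it is nullable)
Nullable: {A, S}


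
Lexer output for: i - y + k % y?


Scan left to right, longest-match per lexeme
Tokens: ID(i), OP(-), ID(y), OP(+), ID(k), OP(%), ID(y)


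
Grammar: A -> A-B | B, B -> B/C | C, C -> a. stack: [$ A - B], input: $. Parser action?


handle 'A-B' on top; lookahead ∈ FOLLOW(A) = {-, $}
Action: reduce (A -> A-B)


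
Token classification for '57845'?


Pattern: digits only
Type: INTEGER_LITERAL


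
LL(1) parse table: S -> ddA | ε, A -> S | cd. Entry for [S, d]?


For [S, d]: 'd' ∈ FIRST(ddA)
Entry: S -> ddA


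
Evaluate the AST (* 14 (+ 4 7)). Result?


Evaluate inner: (+ 4 7) = 11
Evaluate root: (* 14 11) = 154
Result: 154


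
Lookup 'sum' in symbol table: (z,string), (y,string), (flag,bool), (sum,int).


Lookup 'sum' → type int


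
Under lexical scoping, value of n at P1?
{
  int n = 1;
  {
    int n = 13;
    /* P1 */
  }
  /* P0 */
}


n declared in the same block as P1
n = 13


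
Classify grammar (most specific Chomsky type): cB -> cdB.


LHS has context (more than one symbol) and |LHS| ≤ |RHS|
Classification: Type 1 (Context-Sensitive)


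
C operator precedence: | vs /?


'/' is multiplicative (level 10); '|' is bitwise OR (level 3)
Higher level binds tighter
'/' has higher precedence than '|'


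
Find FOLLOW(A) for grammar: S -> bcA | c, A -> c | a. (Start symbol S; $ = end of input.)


$ ∈ FOLLOW(S). For each A -> αBβ: add FIRST(β)\{ε} to FOLLOW(B); if β nullable, add FOLLOW(A).
FOLLOW(A) = {$}


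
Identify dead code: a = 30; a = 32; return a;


first assignment to a is overwritten before any read
Dead: 'a = 30'


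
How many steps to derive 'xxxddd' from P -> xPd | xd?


Derivation: P => xPd => xxPdd => xxxddd
Steps: 3


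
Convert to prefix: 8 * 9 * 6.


left-to-right (same/higher precedence on left): tree is (* (* 8 9) 6)
Prefix: * * 8 9 6


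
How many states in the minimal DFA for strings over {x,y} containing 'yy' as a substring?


KMP-style automaton: 2 progress states + 1 absorbing accept = 3
Minimal DFA: 3 states


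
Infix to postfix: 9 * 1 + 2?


Left to right (same or higher precedence on left)
Postfix: 9 1 * 2 +


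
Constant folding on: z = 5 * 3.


5 * 3 = 15 at compile time
Optimized: z = 15


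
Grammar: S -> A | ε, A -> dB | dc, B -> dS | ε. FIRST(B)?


Per alternative of B: FIRST(dS) = {d}; FIRST(ε) = {ε}
FIRST(B) = {d, ε}


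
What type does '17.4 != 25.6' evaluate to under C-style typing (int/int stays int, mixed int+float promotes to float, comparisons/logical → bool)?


Operand types: float != float
Rule: comparison yields bool
Result type: bool


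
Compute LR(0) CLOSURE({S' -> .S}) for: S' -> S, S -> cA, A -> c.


Start: S' -> .S
For each item with dot before a nonterminal B, add B -> .γ for every B-production
Closure: [S' -> .S, S -> .cA]
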